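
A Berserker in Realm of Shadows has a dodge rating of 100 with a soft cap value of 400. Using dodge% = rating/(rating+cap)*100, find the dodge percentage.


dodge% = 100 / (100 + 400) * 100
= 100 / 500 * 100
= 0.2 * 100
= 20.00%

20.00%


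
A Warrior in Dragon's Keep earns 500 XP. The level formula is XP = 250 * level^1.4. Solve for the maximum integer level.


XP = 250 * level^1.4, so level = (XP / 250)^(1/1.4)
= (500 / 250)^(1/1.4)
= 2.0^0.7143
= 1.6407
Floor: level = 1

level 1


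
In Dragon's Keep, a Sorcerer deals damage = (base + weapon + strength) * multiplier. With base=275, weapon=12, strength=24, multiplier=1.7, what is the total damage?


Sum base + weapon + str = 275 + 12 + 24 = 311
Multiply by 1.7:
311 * 1.7 = 528.7

528.7 damage


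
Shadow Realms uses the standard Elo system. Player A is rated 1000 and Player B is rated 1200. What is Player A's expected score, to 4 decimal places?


Elo expected score: Ea = 1/(1 + 10^((Rb-Ra)/400))
Rb - Ra = 1200 - 1000 = 200
(Rb-Ra)/400 = 200/400 = 0.5
10^0.5 = 3.162278
Ea = 1/(1 + 3.162278) = 1/4.162278 = 0.2403

0.2403


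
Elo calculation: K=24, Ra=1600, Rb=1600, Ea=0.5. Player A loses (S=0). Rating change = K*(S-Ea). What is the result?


Elo update: delta = K * (S - Ea), where S = 0 (loses)
S - Ea = 0 - 0.5 = -0.5
Rating change = 24 * -0.5
= -12.00

-12.00 rating points


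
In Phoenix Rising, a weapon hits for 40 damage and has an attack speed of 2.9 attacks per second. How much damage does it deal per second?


DPS = damage * attack_speed
= 40 * 2.9
= 116.0

116.0 DPS


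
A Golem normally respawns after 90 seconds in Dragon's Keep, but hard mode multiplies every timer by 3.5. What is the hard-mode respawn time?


Respawn time = base * multiplier
= 90 * 3.5
= 315.0 seconds

315.0 seconds


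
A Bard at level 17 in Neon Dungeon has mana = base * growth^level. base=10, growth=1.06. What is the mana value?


value = base * growth^level
= 10 * 1.06^17
= 10 * 2.692773
= 26.93

26.93 mana


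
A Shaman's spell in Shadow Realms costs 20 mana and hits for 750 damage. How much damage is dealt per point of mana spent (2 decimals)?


Efficiency = damage / mana
= 750 / 20
= 37.50

37.50 dmg/mana


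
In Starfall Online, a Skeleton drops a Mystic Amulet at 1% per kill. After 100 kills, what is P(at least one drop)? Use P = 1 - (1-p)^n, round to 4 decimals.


P(at least one) = 1 - P(none) = 1 - (1-p)^n
p = 1/100 = 0.01
1 - p = 0.99
(1 - p)^100 = 0.99^100 = 0.366032
P(at least one) = 1 - 0.366032 = 0.6340

0.6340


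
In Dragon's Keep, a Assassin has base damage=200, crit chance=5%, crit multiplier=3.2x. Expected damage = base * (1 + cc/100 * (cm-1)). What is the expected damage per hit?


E[dmg] = base * (1 + crit_chance * (crit_mult - 1))
cc as decimal = 5/100 = 0.05
cm - 1 = 3.2 - 1 = 2.2
Bonus factor = 0.05 * 2.2 = 0.11
Total multiplier = 1 + 0.11 = 1.11
Expected damage = 200 * 1.11 = 222.00

222.00 damage


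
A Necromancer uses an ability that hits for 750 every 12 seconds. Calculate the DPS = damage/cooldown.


DPS = damage / cooldown
= 750 / 12
= 62.50

62.50 DPS


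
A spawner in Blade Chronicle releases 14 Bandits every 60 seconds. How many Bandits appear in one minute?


Spawns per minute = count * (60 / interval)
= 14 * (60 / 60)
= 14 * 1.0
= 14.0

14.0 per minute


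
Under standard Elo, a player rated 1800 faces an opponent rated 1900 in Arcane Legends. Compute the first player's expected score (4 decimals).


Elo expected score: Ea = 1/(1 + 10^((Rb-Ra)/400))
Rb - Ra = 1900 - 1800 = 100
(Rb-Ra)/400 = 100/400 = 0.25
10^0.25 = 1.778279
Ea = 1/(1 + 1.778279) = 1/2.778279 = 0.3599

0.3599


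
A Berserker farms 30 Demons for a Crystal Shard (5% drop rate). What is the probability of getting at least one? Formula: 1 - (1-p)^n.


P(at least one) = 1 - P(none) = 1 - (1-p)^n
p = 5/100 = 0.05
1 - p = 0.95
(1 - p)^30 = 0.95^30 = 0.214639
P(at least one) = 1 - 0.214639 = 0.7854

0.7854


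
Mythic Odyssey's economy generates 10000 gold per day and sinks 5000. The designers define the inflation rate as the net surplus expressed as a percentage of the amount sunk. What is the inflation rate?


Net gold = 10000 - 5000 = 5000
Inflation rate = net / sunk * 100 = 5000 / 5000 * 100
= 1.0 * 100
= 100.00%

100.00%


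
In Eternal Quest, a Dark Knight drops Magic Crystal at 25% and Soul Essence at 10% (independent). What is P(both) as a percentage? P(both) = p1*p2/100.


For independent events, P(both) = P(A) * P(B)
= 25% * 10%
= 250 / 100 %
= 2.5%

2.5%


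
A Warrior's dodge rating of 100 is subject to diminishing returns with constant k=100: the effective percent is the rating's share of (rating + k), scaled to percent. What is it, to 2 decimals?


effective% = rating / (rating + k) * 100
= 100 / (100 + 100) * 100
= 100 / 200 * 100
= 0.5 * 100
= 50.00%

50.00%


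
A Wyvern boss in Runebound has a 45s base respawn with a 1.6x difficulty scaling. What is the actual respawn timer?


Respawn time = base * multiplier
= 45 * 1.6
= 72.0 seconds

72.0 seconds


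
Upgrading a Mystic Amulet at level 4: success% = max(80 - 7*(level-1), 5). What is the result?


raw_rate = 80 - 7 * (4 - 1)
= 80 - 7 * 3
= 80 - 21
= 59
Apply floor: max(59, 5) = 59%

59%


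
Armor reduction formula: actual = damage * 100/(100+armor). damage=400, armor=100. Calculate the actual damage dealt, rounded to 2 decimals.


actual = 400 * 100 / (100 + 100)
= 400 * 100 / 200
= 40000 / 200
= 200.00

200.00 damage


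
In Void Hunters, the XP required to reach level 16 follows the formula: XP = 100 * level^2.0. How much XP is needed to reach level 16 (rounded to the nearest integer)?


XP = 100 * level^2.0
Substitute level = 16:
XP = 100 * 16^2.0
= 100 * 256.0
= 25600

25600 XP


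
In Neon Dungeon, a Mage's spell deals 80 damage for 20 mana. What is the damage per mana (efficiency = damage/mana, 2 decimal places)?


Efficiency = damage / mana
= 80 / 20
= 4.00

4.00 dmg/mana


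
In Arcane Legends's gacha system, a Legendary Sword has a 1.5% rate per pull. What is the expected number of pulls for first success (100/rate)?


Expected pulls for a geometric distribution = 1/p = 100 / rate%
= 100 / 1.5
= 66.67

66.67 pulls


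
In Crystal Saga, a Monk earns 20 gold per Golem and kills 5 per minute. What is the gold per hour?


Gold per minute = 20 * 5 = 100
Gold per hour = 100 * 60 = 6000

6000 gold/hour


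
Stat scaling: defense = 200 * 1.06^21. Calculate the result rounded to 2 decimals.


value = base * growth^level
= 200 * 1.06^21
= 200 * 3.399564
= 679.91

679.91 defense


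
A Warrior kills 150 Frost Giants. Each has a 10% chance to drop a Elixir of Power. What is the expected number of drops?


Expected drops = kills * (drop_rate / 100)
= 150 * (10 / 100)
= 150 * 0.1
= 15.0

15.0 drops


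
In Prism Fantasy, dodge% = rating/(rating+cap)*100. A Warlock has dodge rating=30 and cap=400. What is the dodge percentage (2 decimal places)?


dodge% = 30 / (30 + 400) * 100
= 30 / 430 * 100
= 0.069767 * 100
= 6.98%

6.98%


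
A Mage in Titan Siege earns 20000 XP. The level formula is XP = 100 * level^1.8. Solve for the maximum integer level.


XP = 100 * level^1.8, so level = (XP / 100)^(1/1.8)
= (20000 / 100)^(1/1.8)
= 200.0^0.5556
= 18.9824
Floor: level = 18

level 18


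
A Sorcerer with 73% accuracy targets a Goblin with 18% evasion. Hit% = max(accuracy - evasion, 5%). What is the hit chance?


accuracy - evasion = 73 - 18 = 55
Apply floor: max(55, 5) = 55
Hit chance = 55%

55%


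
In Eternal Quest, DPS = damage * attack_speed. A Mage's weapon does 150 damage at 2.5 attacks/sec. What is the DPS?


DPS = damage * attack_speed
= 150 * 2.5
= 375.0

375.0 DPS


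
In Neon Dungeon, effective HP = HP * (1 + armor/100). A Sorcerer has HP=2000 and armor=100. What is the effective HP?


EHP = 2000 * (1 + 100/100)
= 2000 * (1 + 1.0)
= 2000 * 2.0
= 4000.0

4000.0 EHP


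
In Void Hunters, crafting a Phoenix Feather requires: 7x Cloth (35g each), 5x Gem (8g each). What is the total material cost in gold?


Cost breakdown:
  Cloth: 7 * 35 = 245
  Gem: 5 * 8 = 40
Total = 245 + 40 = 285

285 gold


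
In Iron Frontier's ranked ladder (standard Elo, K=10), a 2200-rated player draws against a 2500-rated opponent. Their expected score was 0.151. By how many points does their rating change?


Elo update: delta = K * (S - Ea), where S = 0.5 (draws)
S - Ea = 0.5 - 0.151 = 0.349
Rating change = 10 * 0.349
= 3.49

3.49 rating points


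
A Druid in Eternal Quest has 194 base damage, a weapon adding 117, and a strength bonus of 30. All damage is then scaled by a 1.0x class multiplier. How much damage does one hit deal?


Sum base + weapon + str = 194 + 117 + 30 = 341
Multiply by 1.0:
341 * 1.0 = 341.0

341.0 damage


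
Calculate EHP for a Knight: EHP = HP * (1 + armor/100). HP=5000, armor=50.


EHP = 5000 * (1 + 50/100)
= 5000 * (1 + 0.5)
= 5000 * 1.5
= 7500.0

7500.0 EHP


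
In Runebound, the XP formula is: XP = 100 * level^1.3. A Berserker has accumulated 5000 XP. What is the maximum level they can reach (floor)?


XP = 100 * level^1.3, so level = (XP / 100)^(1/1.3)
= (5000 / 100)^(1/1.3)
= 50.0^0.7692
= 20.2722
Floor: level = 20

level 20


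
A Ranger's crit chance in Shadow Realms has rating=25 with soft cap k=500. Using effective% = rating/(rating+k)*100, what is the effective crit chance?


effective% = rating / (rating + k) * 100
= 25 / (25 + 500) * 100
= 25 / 525 * 100
= 0.047619 * 100
= 4.76%

4.76%


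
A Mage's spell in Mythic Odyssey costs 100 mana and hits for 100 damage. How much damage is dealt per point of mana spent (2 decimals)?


Efficiency = damage / mana
= 100 / 100
= 1.00

1.00 dmg/mana


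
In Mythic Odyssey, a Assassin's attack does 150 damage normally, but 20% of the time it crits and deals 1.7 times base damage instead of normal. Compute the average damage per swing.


E[dmg] = base * (1 + crit_chance * (crit_mult - 1))
cc as decimal = 20/100 = 0.2
cm - 1 = 1.7 - 1 = 0.7
Bonus factor = 0.2 * 0.7 = 0.14
Total multiplier = 1 + 0.14 = 1.14
Expected damage = 150 * 1.14 = 171.00

171.00 damage


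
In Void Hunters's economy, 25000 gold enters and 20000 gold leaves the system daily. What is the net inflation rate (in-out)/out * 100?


Net gold = 25000 - 20000 = 5000
Inflation rate = net / sunk * 100 = 5000 / 20000 * 100
= 0.25 * 100
= 25.00%

25.00%


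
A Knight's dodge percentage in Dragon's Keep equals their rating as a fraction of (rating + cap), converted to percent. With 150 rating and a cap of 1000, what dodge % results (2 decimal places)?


dodge% = 150 / (150 + 1000) * 100
= 150 / 1150 * 100
= 0.130435 * 100
= 13.04%

13.04%


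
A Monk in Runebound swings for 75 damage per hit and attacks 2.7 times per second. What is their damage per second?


DPS = damage * attack_speed
= 75 * 2.7
= 202.5

202.5 DPS


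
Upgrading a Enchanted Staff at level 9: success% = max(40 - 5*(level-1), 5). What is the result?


raw_rate = 40 - 5 * (9 - 1)
= 40 - 5 * 8
= 40 - 40
= 0
Apply floor: max(0, 5) = 5%

5%


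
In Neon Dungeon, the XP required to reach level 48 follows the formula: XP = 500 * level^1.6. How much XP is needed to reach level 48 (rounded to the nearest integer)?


XP = 500 * level^1.6
Substitute level = 48:
XP = 500 * 48^1.6
= 500 * 489.763
= 244882

244882 XP


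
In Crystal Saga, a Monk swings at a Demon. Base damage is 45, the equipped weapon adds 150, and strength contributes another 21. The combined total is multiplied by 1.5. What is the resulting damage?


Sum base + weapon + str = 45 + 150 + 21 = 216
Multiply by 1.5:
216 * 1.5 = 324.0

324.0 damage


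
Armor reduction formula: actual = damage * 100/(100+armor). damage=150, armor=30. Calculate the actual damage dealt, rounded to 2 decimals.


actual = 150 * 100 / (100 + 30)
= 150 * 100 / 130
= 15000 / 130
= 115.38

115.38 damage


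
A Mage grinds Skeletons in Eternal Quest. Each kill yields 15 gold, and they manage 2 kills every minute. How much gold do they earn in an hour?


Gold per minute = 15 * 2 = 30
Gold per hour = 30 * 60 = 1800

1800 gold/hour


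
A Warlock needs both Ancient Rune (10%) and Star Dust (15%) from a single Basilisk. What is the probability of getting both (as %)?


For independent events, P(both) = P(A) * P(B)
= 10% * 15%
= 150 / 100 %
= 1.5%

1.5%


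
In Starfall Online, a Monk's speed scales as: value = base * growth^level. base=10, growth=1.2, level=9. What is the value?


value = base * growth^level
= 10 * 1.2^9
= 10 * 5.15978
= 51.60

51.60 speed


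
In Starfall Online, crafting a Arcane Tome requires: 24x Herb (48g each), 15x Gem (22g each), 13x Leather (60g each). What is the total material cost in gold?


Cost breakdown:
  Herb: 24 * 48 = 1152
  Gem: 15 * 22 = 330
  Leather: 13 * 60 = 780
Total = 1152 + 330 + 780 = 2262

2262 gold


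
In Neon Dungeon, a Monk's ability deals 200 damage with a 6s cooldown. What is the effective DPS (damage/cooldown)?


DPS = damage / cooldown
= 200 / 6
= 33.33

33.33 DPS


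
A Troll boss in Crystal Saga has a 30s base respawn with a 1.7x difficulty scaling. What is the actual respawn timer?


Respawn time = base * multiplier
= 30 * 1.7
= 51.0 seconds

51.0 seconds


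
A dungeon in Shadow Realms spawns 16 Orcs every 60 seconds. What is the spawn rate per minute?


Spawns per minute = count * (60 / interval)
= 16 * (60 / 60)
= 16 * 1.0
= 16.0

16.0 per minute


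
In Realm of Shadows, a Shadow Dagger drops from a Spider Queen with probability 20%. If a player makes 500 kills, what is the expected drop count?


Expected drops = kills * (drop_rate / 100)
= 500 * (20 / 100)
= 500 * 0.2
= 100.0

100.0 drops


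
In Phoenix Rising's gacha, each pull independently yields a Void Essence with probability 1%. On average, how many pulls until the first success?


Expected pulls for a geometric distribution = 1/p = 100 / rate%
= 100 / 1
= 100.0

100.0 pulls


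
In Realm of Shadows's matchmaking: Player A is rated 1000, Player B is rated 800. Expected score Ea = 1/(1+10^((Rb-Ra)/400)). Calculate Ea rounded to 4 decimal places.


Elo expected score: Ea = 1/(1 + 10^((Rb-Ra)/400))
Rb - Ra = 800 - 1000 = -200
(Rb-Ra)/400 = -200/400 = -0.5
10^-0.5 = 0.316228
Ea = 1/(1 + 0.316228) = 1/1.316228 = 0.7597

0.7597


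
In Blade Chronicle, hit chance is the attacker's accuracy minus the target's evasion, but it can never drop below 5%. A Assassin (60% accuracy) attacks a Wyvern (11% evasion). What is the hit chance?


accuracy - evasion = 60 - 11 = 49
Apply floor: max(49, 5) = 49
Hit chance = 49%

49%


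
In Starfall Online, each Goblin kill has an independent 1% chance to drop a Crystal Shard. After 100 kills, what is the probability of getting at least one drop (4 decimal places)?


P(at least one) = 1 - P(none) = 1 - (1-p)^n
p = 1/100 = 0.01
1 - p = 0.99
(1 - p)^100 = 0.99^100 = 0.366032
P(at least one) = 1 - 0.366032 = 0.6340

0.6340


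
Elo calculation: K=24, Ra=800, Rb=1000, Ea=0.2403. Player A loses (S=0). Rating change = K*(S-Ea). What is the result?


Elo update: delta = K * (S - Ea), where S = 0 (loses)
S - Ea = 0 - 0.2403 = -0.2403
Rating change = 24 * -0.2403
= -5.77

-5.77 rating points


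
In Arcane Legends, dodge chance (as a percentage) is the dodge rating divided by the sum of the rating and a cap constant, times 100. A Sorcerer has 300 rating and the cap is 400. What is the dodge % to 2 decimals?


dodge% = 300 / (300 + 400) * 100
= 300 / 700 * 100
= 0.428571 * 100
= 42.86%

42.86%


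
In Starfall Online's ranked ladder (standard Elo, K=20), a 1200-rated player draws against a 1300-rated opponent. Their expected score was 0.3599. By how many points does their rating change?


Elo update: delta = K * (S - Ea), where S = 0.5 (draws)
S - Ea = 0.5 - 0.3599 = 0.1401
Rating change = 20 * 0.1401
= 2.80

2.80 rating points


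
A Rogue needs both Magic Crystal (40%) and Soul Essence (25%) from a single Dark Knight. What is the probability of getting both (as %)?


For independent events, P(both) = P(A) * P(B)
= 40% * 25%
= 1000 / 100 %
= 10.0%

10.0%


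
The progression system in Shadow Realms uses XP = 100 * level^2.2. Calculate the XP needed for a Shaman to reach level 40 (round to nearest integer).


XP = 100 * level^2.2
Substitute level = 40:
XP = 100 * 40^2.2
= 100 * 3346.0466
= 334605

334605 XP


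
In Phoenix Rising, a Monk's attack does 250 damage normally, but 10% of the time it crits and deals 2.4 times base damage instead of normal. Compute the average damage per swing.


E[dmg] = base * (1 + crit_chance * (crit_mult - 1))
cc as decimal = 10/100 = 0.1
cm - 1 = 2.4 - 1 = 1.4
Bonus factor = 0.1 * 1.4 = 0.14
Total multiplier = 1 + 0.14 = 1.14
Expected damage = 250 * 1.14 = 285.00

285.00 damage


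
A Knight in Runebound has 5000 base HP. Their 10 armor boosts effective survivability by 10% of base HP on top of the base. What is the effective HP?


EHP = 5000 * (1 + 10/100)
= 5000 * (1 + 0.1)
= 5000 * 1.1
= 5500.0

5500.0 EHP


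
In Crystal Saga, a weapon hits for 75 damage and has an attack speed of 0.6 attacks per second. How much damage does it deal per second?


DPS = damage * attack_speed
= 75 * 0.6
= 45.0

45.0 DPS


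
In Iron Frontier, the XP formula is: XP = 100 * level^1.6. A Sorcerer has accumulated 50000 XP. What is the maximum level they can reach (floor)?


XP = 100 * level^1.6, so level = (XP / 100)^(1/1.6)
= (50000 / 100)^(1/1.6)
= 500.0^0.625
= 48.6246
Floor: level = 48

level 48


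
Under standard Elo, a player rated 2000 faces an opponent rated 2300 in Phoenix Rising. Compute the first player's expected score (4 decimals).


Elo expected score: Ea = 1/(1 + 10^((Rb-Ra)/400))
Rb - Ra = 2300 - 2000 = 300
(Rb-Ra)/400 = 300/400 = 0.75
10^0.75 = 5.623413
Ea = 1/(1 + 5.623413) = 1/6.623413 = 0.1510

0.1510


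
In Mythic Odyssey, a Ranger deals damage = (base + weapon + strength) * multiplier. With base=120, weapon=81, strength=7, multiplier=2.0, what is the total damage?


Sum base + weapon + str = 120 + 81 + 7 = 208
Multiply by 2.0:
208 * 2.0 = 416.0

416.0 damage


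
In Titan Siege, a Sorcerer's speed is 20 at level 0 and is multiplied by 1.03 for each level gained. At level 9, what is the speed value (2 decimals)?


value = base * growth^level
= 20 * 1.03^9
= 20 * 1.304773
= 26.10

26.10 speed


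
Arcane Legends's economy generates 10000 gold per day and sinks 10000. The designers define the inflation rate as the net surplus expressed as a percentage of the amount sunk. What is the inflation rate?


Net gold = 10000 - 10000 = 0
Inflation rate = net / sunk * 100 = 0 / 10000 * 100
= 0.0 * 100
= 0.00%

0.00%


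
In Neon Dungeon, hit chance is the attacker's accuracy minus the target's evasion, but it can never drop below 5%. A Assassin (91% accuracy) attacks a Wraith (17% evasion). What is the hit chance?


accuracy - evasion = 91 - 17 = 74
Apply floor: max(74, 5) = 74
Hit chance = 74%

74%


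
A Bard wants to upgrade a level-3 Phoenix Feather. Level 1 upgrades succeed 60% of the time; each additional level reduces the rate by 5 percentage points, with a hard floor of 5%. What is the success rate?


raw_rate = 60 - 5 * (3 - 1)
= 60 - 5 * 2
= 60 - 10
= 50
Apply floor: max(50, 5) = 50%

50%


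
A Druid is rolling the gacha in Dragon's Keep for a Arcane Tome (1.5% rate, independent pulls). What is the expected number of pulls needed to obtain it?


Expected pulls for a geometric distribution = 1/p = 100 / rate%
= 100 / 1.5
= 66.67

66.67 pulls


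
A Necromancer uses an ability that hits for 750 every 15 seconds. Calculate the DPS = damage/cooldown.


DPS = damage / cooldown
= 750 / 15
= 50.00

50.00 DPS


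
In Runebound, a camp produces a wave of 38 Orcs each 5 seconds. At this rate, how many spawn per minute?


Spawns per minute = count * (60 / interval)
= 38 * (60 / 5)
= 38 * 12.0
= 456.0

456.0 per minute


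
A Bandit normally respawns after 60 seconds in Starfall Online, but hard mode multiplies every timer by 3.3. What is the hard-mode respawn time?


Respawn time = base * multiplier
= 60 * 3.3
= 198.0 seconds

198.0 seconds


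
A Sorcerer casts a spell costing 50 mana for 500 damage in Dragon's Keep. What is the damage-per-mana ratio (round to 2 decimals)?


Efficiency = damage / mana
= 500 / 50
= 10.00

10.00 dmg/mana


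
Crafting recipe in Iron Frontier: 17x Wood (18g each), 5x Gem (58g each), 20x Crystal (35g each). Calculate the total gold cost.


Cost breakdown:
  Wood: 17 * 18 = 306
  Gem: 5 * 58 = 290
  Crystal: 20 * 35 = 700
Total = 306 + 290 + 700 = 1296

1296 gold


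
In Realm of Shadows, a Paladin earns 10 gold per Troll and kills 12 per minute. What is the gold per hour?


Gold per minute = 10 * 12 = 120
Gold per hour = 120 * 60 = 7200

7200 gold/hour


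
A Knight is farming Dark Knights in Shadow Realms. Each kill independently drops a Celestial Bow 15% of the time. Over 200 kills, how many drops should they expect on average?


Expected drops = kills * (drop_rate / 100)
= 200 * (15 / 100)
= 200 * 0.15
= 30.0

30.0 drops


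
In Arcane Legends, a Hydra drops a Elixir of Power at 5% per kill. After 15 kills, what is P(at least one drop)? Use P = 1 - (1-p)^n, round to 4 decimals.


P(at least one) = 1 - P(none) = 1 - (1-p)^n
p = 5/100 = 0.05
1 - p = 0.95
(1 - p)^15 = 0.95^15 = 0.463291
P(at least one) = 1 - 0.463291 = 0.5367

0.5367


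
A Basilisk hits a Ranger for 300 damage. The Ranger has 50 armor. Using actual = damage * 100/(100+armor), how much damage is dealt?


actual = 300 * 100 / (100 + 50)
= 300 * 100 / 150
= 30000 / 150
= 200.00

200.00 damage


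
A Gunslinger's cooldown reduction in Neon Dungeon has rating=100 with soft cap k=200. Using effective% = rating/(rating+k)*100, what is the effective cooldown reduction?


effective% = rating / (rating + k) * 100
= 100 / (100 + 200) * 100
= 100 / 300 * 100
= 0.333333 * 100
= 33.33%

33.33%


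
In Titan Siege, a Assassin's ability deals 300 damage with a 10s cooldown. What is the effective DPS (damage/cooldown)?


DPS = damage / cooldown
= 300 / 10
= 30.00

30.00 DPS


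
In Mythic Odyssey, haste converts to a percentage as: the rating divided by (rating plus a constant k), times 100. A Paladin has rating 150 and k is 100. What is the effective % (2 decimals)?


effective% = rating / (rating + k) * 100
= 150 / (150 + 100) * 100
= 150 / 250 * 100
= 0.6 * 100
= 60.00%

60.00%


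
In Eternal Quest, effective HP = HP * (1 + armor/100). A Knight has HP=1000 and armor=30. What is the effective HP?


EHP = 1000 * (1 + 30/100)
= 1000 * (1 + 0.3)
= 1000 * 1.3
= 1300.0

1300.0 EHP


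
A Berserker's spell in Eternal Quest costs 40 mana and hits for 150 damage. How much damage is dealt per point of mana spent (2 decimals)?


Efficiency = damage / mana
= 150 / 40
= 3.75

3.75 dmg/mana


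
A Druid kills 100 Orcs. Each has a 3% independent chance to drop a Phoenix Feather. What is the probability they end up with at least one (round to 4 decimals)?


P(at least one) = 1 - P(none) = 1 - (1-p)^n
p = 3/100 = 0.03
1 - p = 0.97
(1 - p)^100 = 0.97^100 = 0.047553
P(at least one) = 1 - 0.047553 = 0.9524

0.9524


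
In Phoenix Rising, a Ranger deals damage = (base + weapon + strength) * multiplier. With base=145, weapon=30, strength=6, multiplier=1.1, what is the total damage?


Sum base + weapon + str = 145 + 30 + 6 = 181
Multiply by 1.1:
181 * 1.1 = 199.1

199.1 damage


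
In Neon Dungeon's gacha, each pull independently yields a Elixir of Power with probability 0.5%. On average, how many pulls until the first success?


Expected pulls for a geometric distribution = 1/p = 100 / rate%
= 100 / 0.5
= 200.0

200.0 pulls


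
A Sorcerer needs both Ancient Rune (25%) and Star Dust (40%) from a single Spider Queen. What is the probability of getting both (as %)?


For independent events, P(both) = P(A) * P(B)
= 25% * 40%
= 1000 / 100 %
= 10.0%

10.0%


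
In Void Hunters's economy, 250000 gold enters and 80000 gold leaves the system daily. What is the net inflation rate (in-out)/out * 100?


Net gold = 250000 - 80000 = 170000
Inflation rate = net / sunk * 100 = 170000 / 80000 * 100
= 2.125 * 100
= 212.50%

212.50%


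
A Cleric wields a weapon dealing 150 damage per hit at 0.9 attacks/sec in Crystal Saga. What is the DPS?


DPS = damage * attack_speed
= 150 * 0.9
= 135.0

135.0 DPS


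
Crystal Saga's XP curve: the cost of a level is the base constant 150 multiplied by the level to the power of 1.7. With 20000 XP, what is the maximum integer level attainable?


XP = 150 * level^1.7, so level = (XP / 150)^(1/1.7)
= (20000 / 150)^(1/1.7)
= 133.3333^0.5882
= 17.7813
Floor: level = 17

level 17


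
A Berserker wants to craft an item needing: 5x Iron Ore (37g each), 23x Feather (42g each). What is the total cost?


Cost breakdown:
  Iron Ore: 5 * 37 = 185
  Feather: 23 * 42 = 966
Total = 185 + 966 = 1151

1151 gold


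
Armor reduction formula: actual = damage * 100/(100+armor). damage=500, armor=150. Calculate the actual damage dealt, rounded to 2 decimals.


actual = 500 * 100 / (100 + 150)
= 500 * 100 / 250
= 50000 / 250
= 200.00

200.00 damage


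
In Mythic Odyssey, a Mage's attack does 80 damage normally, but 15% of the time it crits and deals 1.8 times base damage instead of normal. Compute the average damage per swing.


E[dmg] = base * (1 + crit_chance * (crit_mult - 1))
cc as decimal = 15/100 = 0.15
cm - 1 = 1.8 - 1 = 0.8
Bonus factor = 0.15 * 0.8 = 0.12
Total multiplier = 1 + 0.12 = 1.12
Expected damage = 80 * 1.12 = 89.60

89.60 damage


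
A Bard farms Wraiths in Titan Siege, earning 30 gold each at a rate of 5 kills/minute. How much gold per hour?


Gold per minute = 30 * 5 = 150
Gold per hour = 150 * 60 = 9000

9000 gold/hour


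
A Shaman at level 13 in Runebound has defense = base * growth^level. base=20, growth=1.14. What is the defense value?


value = base * growth^level
= 20 * 1.14^13
= 20 * 5.492411
= 109.85

109.85 defense


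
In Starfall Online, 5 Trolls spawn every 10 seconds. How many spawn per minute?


Spawns per minute = count * (60 / interval)
= 5 * (60 / 10)
= 5 * 6.0
= 30.0

30.0 per minute


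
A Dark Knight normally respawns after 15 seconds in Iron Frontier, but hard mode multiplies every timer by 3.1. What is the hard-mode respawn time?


Respawn time = base * multiplier
= 15 * 3.1
= 46.5 seconds

46.5 seconds


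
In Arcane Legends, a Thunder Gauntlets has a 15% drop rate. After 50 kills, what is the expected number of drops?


Expected drops = kills * (drop_rate / 100)
= 50 * (15 / 100)
= 50 * 0.15
= 7.5

7.5 drops


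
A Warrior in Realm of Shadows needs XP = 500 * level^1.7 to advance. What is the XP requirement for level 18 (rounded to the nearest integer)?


XP = 500 * level^1.7
Substitute level = 18:
XP = 500 * 18^1.7
= 500 * 136.13295
= 68066

68066 XP


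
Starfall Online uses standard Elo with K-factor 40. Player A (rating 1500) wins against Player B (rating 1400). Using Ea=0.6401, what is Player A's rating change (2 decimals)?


Elo update: delta = K * (S - Ea), where S = 1 (wins)
S - Ea = 1 - 0.6401 = 0.3599
Rating change = 40 * 0.3599
= 14.40

14.40 rating points


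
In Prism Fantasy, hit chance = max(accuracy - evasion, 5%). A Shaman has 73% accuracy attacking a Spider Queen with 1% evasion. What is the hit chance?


accuracy - evasion = 73 - 1 = 72
Apply floor: max(72, 5) = 72
Hit chance = 72%

72%


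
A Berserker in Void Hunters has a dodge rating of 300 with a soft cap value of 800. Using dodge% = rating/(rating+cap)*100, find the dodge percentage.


dodge% = 300 / (300 + 800) * 100
= 300 / 1100 * 100
= 0.272727 * 100
= 27.27%

27.27%


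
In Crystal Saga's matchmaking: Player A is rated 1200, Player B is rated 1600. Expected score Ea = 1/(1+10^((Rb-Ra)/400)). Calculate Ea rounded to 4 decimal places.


Elo expected score: Ea = 1/(1 + 10^((Rb-Ra)/400))
Rb - Ra = 1600 - 1200 = 400
(Rb-Ra)/400 = 400/400 = 1.0
10^1.0 = 10.0
Ea = 1/(1 + 10.0) = 1/11.0 = 0.0909

0.0909


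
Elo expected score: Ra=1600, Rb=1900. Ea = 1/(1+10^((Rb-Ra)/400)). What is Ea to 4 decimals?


Elo expected score: Ea = 1/(1 + 10^((Rb-Ra)/400))
Rb - Ra = 1900 - 1600 = 300
(Rb-Ra)/400 = 300/400 = 0.75
10^0.75 = 5.623413
Ea = 1/(1 + 5.623413) = 1/6.623413 = 0.1510

0.1510


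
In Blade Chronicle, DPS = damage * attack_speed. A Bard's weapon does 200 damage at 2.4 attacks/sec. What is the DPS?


DPS = damage * attack_speed
= 200 * 2.4
= 480.0

480.0 DPS


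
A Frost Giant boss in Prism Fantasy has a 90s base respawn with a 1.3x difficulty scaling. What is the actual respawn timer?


Respawn time = base * multiplier
= 90 * 1.3
= 117.0 seconds

117.0 seconds


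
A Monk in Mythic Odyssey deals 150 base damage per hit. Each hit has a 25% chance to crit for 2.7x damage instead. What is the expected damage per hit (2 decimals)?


E[dmg] = base * (1 + crit_chance * (crit_mult - 1))
cc as decimal = 25/100 = 0.25
cm - 1 = 2.7 - 1 = 1.7
Bonus factor = 0.25 * 1.7 = 0.425
Total multiplier = 1 + 0.425 = 1.425
Expected damage = 150 * 1.425 = 213.75

213.75 damage


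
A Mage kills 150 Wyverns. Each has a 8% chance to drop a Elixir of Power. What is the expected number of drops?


Expected drops = kills * (drop_rate / 100)
= 150 * (8 / 100)
= 150 * 0.08
= 12.0

12.0 drops


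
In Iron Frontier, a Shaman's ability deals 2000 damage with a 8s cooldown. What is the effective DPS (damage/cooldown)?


DPS = damage / cooldown
= 2000 / 8
= 250.00

250.00 DPS


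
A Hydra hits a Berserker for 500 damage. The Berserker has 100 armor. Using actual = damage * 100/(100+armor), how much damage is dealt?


actual = 500 * 100 / (100 + 100)
= 500 * 100 / 200
= 50000 / 200
= 250.00

250.00 damage


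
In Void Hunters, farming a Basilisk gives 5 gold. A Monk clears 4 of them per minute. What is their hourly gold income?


Gold per minute = 5 * 4 = 20
Gold per hour = 20 * 60 = 1200

1200 gold/hour


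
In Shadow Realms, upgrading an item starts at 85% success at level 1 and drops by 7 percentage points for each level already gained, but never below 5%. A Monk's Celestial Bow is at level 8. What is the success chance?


raw_rate = 85 - 7 * (8 - 1)
= 85 - 7 * 7
= 85 - 49
= 36
Apply floor: max(36, 5) = 36%

36%


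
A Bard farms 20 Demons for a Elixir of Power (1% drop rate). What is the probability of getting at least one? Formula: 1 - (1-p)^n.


P(at least one) = 1 - P(none) = 1 - (1-p)^n
p = 1/100 = 0.01
1 - p = 0.99
(1 - p)^20 = 0.99^20 = 0.817907
P(at least one) = 1 - 0.817907 = 0.1821

0.1821


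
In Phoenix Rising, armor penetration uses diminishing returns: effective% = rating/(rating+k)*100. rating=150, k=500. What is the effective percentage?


effective% = rating / (rating + k) * 100
= 150 / (150 + 500) * 100
= 150 / 650 * 100
= 0.230769 * 100
= 23.08%

23.08%


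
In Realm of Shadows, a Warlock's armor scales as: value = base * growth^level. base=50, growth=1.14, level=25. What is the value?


value = base * growth^level
= 50 * 1.14^25
= 50 * 26.461916
= 1323.10

1323.10 armor


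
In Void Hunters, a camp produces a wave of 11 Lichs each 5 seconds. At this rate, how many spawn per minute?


Spawns per minute = count * (60 / interval)
= 11 * (60 / 5)
= 11 * 12.0
= 132.0

132.0 per minute


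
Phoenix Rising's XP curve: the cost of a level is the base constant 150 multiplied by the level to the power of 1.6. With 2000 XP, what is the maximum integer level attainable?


XP = 150 * level^1.6, so level = (XP / 150)^(1/1.6)
= (2000 / 150)^(1/1.6)
= 13.3333^0.625
= 5.0476
Floor: level = 5

level 5


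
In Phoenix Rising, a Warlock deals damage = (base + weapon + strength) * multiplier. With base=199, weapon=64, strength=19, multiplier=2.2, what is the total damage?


Sum base + weapon + str = 199 + 64 + 19 = 282
Multiply by 2.2:
282 * 2.2 = 620.4

620.4 damage


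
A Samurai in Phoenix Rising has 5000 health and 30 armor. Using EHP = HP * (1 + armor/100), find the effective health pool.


EHP = 5000 * (1 + 30/100)
= 5000 * (1 + 0.3)
= 5000 * 1.3
= 6500.0

6500.0 EHP


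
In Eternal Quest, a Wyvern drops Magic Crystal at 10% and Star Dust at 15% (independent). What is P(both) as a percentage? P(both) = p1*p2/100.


For independent events, P(both) = P(A) * P(B)
= 10% * 15%
= 150 / 100 %
= 1.5%

1.5%


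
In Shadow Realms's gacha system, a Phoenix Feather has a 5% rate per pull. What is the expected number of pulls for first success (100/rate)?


Expected pulls for a geometric distribution = 1/p = 100 / rate%
= 100 / 5
= 20.0

20.0 pulls


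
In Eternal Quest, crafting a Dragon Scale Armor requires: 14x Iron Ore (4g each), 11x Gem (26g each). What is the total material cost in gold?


Cost breakdown:
  Iron Ore: 14 * 4 = 56
  Gem: 11 * 26 = 286
Total = 56 + 286 = 342

342 gold


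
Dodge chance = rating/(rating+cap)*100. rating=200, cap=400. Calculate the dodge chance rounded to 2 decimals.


dodge% = 200 / (200 + 400) * 100
= 200 / 600 * 100
= 0.333333 * 100
= 33.33%

33.33%


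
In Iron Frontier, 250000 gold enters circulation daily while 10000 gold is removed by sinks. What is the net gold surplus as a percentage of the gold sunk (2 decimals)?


Net gold = 250000 - 10000 = 240000
Inflation rate = net / sunk * 100 = 240000 / 10000 * 100
= 24.0 * 100
= 2400.00%

2400.00%


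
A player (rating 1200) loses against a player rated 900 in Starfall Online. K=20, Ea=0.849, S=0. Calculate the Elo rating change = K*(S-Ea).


Elo update: delta = K * (S - Ea), where S = 0 (loses)
S - Ea = 0 - 0.849 = -0.849
Rating change = 20 * -0.849
= -16.98

-16.98 rating points


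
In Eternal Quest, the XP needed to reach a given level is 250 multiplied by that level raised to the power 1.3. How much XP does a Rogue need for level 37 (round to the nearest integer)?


XP = 250 * level^1.3
Substitute level = 37:
XP = 250 * 37^1.3
= 250 * 109.3106
= 27328

27328 XP


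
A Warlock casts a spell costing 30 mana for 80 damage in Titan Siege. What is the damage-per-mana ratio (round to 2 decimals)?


Efficiency = damage / mana
= 80 / 30
= 2.67

2.67 dmg/mana


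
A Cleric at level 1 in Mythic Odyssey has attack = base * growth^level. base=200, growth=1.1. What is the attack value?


value = base * growth^level
= 200 * 1.1^1
= 200 * 1.1
= 220.00

220.00 attack


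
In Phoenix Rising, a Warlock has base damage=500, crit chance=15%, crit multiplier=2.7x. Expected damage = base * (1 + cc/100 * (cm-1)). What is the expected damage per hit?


E[dmg] = base * (1 + crit_chance * (crit_mult - 1))
cc as decimal = 15/100 = 0.15
cm - 1 = 2.7 - 1 = 1.7
Bonus factor = 0.15 * 1.7 = 0.255
Total multiplier = 1 + 0.255 = 1.255
Expected damage = 500 * 1.255 = 627.50

627.50 damage


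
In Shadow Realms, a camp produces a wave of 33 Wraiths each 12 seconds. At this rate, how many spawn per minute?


Spawns per minute = count * (60 / interval)
= 33 * (60 / 12)
= 33 * 5.0
= 165.0

165.0 per minute


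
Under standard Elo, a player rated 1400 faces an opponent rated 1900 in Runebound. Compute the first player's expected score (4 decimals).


Elo expected score: Ea = 1/(1 + 10^((Rb-Ra)/400))
Rb - Ra = 1900 - 1400 = 500
(Rb-Ra)/400 = 500/400 = 1.25
10^1.25 = 17.782794
Ea = 1/(1 + 17.782794) = 1/18.782794 = 0.0532

0.0532


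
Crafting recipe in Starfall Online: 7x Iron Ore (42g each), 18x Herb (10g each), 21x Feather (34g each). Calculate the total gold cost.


Cost breakdown:
  Iron Ore: 7 * 42 = 294
  Herb: 18 * 10 = 180
  Feather: 21 * 34 = 714
Total = 294 + 180 + 714 = 1188

1188 gold


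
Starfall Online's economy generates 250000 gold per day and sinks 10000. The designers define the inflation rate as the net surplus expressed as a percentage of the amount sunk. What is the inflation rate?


Net gold = 250000 - 10000 = 240000
Inflation rate = net / sunk * 100 = 240000 / 10000 * 100
= 24.0 * 100
= 2400.00%

2400.00%


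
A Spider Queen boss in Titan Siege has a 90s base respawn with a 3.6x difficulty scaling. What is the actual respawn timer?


Respawn time = base * multiplier
= 90 * 3.6
= 324.0 seconds

324.0 seconds


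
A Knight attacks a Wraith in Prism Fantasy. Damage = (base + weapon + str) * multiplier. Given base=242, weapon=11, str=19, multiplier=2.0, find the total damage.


Sum base + weapon + str = 242 + 11 + 19 = 272
Multiply by 2.0:
272 * 2.0 = 544.0

544.0 damage


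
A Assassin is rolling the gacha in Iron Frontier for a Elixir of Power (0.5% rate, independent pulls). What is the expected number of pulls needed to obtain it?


Expected pulls for a geometric distribution = 1/p = 100 / rate%
= 100 / 0.5
= 200.0

200.0 pulls


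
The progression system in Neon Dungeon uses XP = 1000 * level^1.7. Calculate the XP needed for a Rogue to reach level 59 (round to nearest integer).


XP = 1000 * level^1.7
Substitute level = 59:
XP = 1000 * 59^1.7
= 1000 * 1024.3501
= 1024350

1024350 XP


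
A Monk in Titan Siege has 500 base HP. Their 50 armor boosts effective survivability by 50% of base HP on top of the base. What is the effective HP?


EHP = 500 * (1 + 50/100)
= 500 * (1 + 0.5)
= 500 * 1.5
= 750.0

750.0 EHP


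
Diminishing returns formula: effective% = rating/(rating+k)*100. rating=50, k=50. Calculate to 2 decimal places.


effective% = rating / (rating + k) * 100
= 50 / (50 + 50) * 100
= 50 / 100 * 100
= 0.5 * 100
= 50.00%

50.00%


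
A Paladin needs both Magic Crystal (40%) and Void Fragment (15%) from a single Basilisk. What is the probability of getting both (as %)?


For independent events, P(both) = P(A) * P(B)
= 40% * 15%
= 600 / 100 %
= 6.0%

6.0%


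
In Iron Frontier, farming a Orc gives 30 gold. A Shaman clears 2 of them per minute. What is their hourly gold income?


Gold per minute = 30 * 2 = 60
Gold per hour = 60 * 60 = 3600

3600 gold/hour


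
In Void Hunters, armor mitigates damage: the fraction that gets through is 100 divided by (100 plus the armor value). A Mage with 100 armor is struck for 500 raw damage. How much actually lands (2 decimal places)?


actual = 500 * 100 / (100 + 100)
= 500 * 100 / 200
= 50000 / 200
= 250.00

250.00 damage


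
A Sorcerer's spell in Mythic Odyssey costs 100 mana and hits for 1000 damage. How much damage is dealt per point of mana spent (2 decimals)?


Efficiency = damage / mana
= 1000 / 100
= 10.00

10.00 dmg/mana


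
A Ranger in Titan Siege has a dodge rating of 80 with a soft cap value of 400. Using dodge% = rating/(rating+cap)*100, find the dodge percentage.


dodge% = 80 / (80 + 400) * 100
= 80 / 480 * 100
= 0.166667 * 100
= 16.67%

16.67%


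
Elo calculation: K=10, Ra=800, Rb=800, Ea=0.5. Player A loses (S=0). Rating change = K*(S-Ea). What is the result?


Elo update: delta = K * (S - Ea), where S = 0 (loses)
S - Ea = 0 - 0.5 = -0.5
Rating change = 10 * -0.5
= -5.00

-5.00 rating points


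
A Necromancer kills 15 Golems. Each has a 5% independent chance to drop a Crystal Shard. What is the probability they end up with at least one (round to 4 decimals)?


P(at least one) = 1 - P(none) = 1 - (1-p)^n
p = 5/100 = 0.05
1 - p = 0.95
(1 - p)^15 = 0.95^15 = 0.463291
P(at least one) = 1 - 0.463291 = 0.5367

0.5367


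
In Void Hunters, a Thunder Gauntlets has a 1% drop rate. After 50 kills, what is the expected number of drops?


Expected drops = kills * (drop_rate / 100)
= 50 * (1 / 100)
= 50 * 0.01
= 0.5

0.5 drops


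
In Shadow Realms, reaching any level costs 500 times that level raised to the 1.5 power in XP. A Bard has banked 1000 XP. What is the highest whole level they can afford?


XP = 500 * level^1.5, so level = (XP / 500)^(1/1.5)
= (1000 / 500)^(1/1.5)
= 2.0^0.6667
= 1.5874
Floor: level = 1

level 1
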